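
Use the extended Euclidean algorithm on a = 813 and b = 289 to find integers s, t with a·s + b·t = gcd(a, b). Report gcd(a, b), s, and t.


Euclidean algorithm on (813, 289) — divide until remainder is 0:
  813 = 2 · 289 + 235
  289 = 1 · 235 + 54
  235 = 4 · 54 + 19
  54 = 2 · 19 + 16
  19 = 1 · 16 + 3
  16 = 5 · 3 + 1
  3 = 3 · 1 + 0
gcd(813, 289) = 1.
Track Bezout coefficients alongside the remainders: start with r₀ = 813 = a·1 + b·0 (s = 1, t = 0) and r₁ = 289 = a·0 + b·1 (s = 0, t = 1); each new remainder r_{k+1} = r_{k-1} − q_k·r_k inherits s_{k+1} = s_{k-1} − q_k·s_k, t_{k+1} = t_{k-1} − q_k·t_k, so r_k = a·s_k + b·t_k at every step:
  q = 2: r = 235, s = 1 − 2·0 = 1, t = 0 − 2·1 = -2  (check: 813·1 + 289·(-2) = 235)
  q = 1: r = 54, s = 0 − 1·1 = -1, t = 1 − 1·(-2) = 3  (check: 813·(-1) + 289·3 = 54)
  q = 4: r = 19, s = 1 − 4·(-1) = 5, t = -2 − 4·3 = -14  (check: 813·5 + 289·(-14) = 19)
  q = 2: r = 16, s = -1 − 2·5 = -11, t = 3 − 2·(-14) = 31  (check: 813·(-11) + 289·31 = 16)
  q = 1: r = 3, s = 5 − 1·(-11) = 16, t = -14 − 1·31 = -45  (check: 813·16 + 289·(-45) = 3)
  q = 5: r = 1, s = -11 − 5·16 = -91, t = 31 − 5·(-45) = 256  (check: 813·(-91) + 289·256 = 1)
The row with r = 1 (the gcd) gives the Bezout coefficients s = -91, t = 256.
Result: 813 · (-91) + 289 · (256) = 1.

gcd(813, 289) = 1; s = -91, t = 256 (check: 813·(-91) + 289·256 = 1).


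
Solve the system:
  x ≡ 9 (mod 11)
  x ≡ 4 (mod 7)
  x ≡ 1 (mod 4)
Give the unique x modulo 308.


Moduli 11, 7, 4 are pairwise coprime; by CRT there is a unique solution modulo M = 11 · 7 · 4 = 308.
Solve pairwise, accumulating the modulus:
  Start with x ≡ 9 (mod 11).
  Combine with x ≡ 4 (mod 7): since gcd(11, 7) = 1, we get a unique residue mod 77.
    Write x = 9 + 11·t and substitute into x ≡ 4 (mod 7): 11·t ≡ 4 − 9 = -5 (mod 7).
    Reduce coefficients mod 7: 4·t ≡ 2 (mod 7).
    The inverse of 4 mod 7 is 2 (since 4·2 = 8 = 1·7 + 1), so t ≡ 2·2 = 4 ≡ 4 (mod 7).
    Then x = 9 + 11·4 = 53, valid modulo lcm(11, 7) = 77: x ≡ 53 (mod 77).
  Combine with x ≡ 1 (mod 4): since gcd(77, 4) = 1, we get a unique residue mod 308.
    Write x = 53 + 77·t and substitute into x ≡ 1 (mod 4): 77·t ≡ 1 − 53 = -52 (mod 4).
    Reduce coefficients mod 4: 1·t ≡ 0 (mod 4).
    So t ≡ 0 (mod 4).
    Then x = 53 + 77·0 = 53, valid modulo lcm(77, 4) = 308: x ≡ 53 (mod 308).
Verify: 53 mod 11 = 9 ✓, 53 mod 7 = 4 ✓, 53 mod 4 = 1 ✓.

x ≡ 53 (mod 308).


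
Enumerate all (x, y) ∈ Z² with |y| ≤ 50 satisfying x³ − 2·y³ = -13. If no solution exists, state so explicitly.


The equation is x³ - 2y³ = -13. For fixed y, x³ = 2·y³ − 13, so a solution requires the RHS to be a perfect cube.
Strategy: iterate y from -50 to 50, compute RHS = 2·y³ − 13, and check whether it is a (positive or negative) perfect cube.
Check small values of y:
  y = 0: RHS = -13 is not a perfect cube.
  y = 1: RHS = -11 is not a perfect cube.
  y = -1: RHS = -15 is not a perfect cube.
  y = 2: RHS = 3 is not a perfect cube.
  y = -2: RHS = -29 is not a perfect cube.
  y = 3: RHS = 41 is not a perfect cube.
  y = -3: RHS = -67 is not a perfect cube.
Continuing the search up to |y| = 50 finds no solutions either.
No (x, y) in the scanned range satisfies the equation.

No integer solutions with |y| ≤ 50.


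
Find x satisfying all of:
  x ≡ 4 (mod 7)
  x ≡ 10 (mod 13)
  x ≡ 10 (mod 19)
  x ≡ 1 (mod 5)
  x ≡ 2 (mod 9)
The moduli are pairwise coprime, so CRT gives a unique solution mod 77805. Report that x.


Product of moduli M = 7 · 13 · 19 · 5 · 9 = 77805.
Merge one congruence at a time:
  Start: x ≡ 4 (mod 7).
  Combine with x ≡ 10 (mod 13); new modulus lcm = 91.
    Write x = 4 + 7·t and substitute into x ≡ 10 (mod 13): 7·t ≡ 10 − 4 = 6 (mod 13).
    The inverse of 7 mod 13 is 2 (since 7·2 = 14 = 1·13 + 1), so t ≡ 2·6 = 12 ≡ 12 (mod 13).
    Then x = 4 + 7·12 = 88, valid modulo lcm(7, 13) = 91: x ≡ 88 (mod 91).
  Combine with x ≡ 10 (mod 19); new modulus lcm = 1729.
    Write x = 88 + 91·t and substitute into x ≡ 10 (mod 19): 91·t ≡ 10 − 88 = -78 (mod 19).
    Reduce coefficients mod 19: 15·t ≡ 17 (mod 19).
    The inverse of 15 mod 19 is 14 (since 15·14 = 210 = 11·19 + 1), so t ≡ 14·17 = 238 ≡ 10 (mod 19).
    Then x = 88 + 91·10 = 998, valid modulo lcm(91, 19) = 1729: x ≡ 998 (mod 1729).
  Combine with x ≡ 1 (mod 5); new modulus lcm = 8645.
    Write x = 998 + 1729·t and substitute into x ≡ 1 (mod 5): 1729·t ≡ 1 − 998 = -997 (mod 5).
    Reduce coefficients mod 5: 4·t ≡ 3 (mod 5).
    The inverse of 4 mod 5 is 4 (since 4·4 = 16 = 3·5 + 1), so t ≡ 4·3 = 12 ≡ 2 (mod 5).
    Then x = 998 + 1729·2 = 4456, valid modulo lcm(1729, 5) = 8645: x ≡ 4456 (mod 8645).
  Combine with x ≡ 2 (mod 9); new modulus lcm = 77805.
    Write x = 4456 + 8645·t and substitute into x ≡ 2 (mod 9): 8645·t ≡ 2 − 4456 = -4454 (mod 9).
    Reduce coefficients mod 9: 5·t ≡ 1 (mod 9).
    The inverse of 5 mod 9 is 2 (since 5·2 = 10 = 1·9 + 1), so t ≡ 2·1 = 2 ≡ 2 (mod 9).
    Then x = 4456 + 8645·2 = 21746, valid modulo lcm(8645, 9) = 77805: x ≡ 21746 (mod 77805).
Verify against each original: 21746 mod 7 = 4, 21746 mod 13 = 10, 21746 mod 19 = 10, 21746 mod 5 = 1, 21746 mod 9 = 2.

x ≡ 21746 (mod 77805).


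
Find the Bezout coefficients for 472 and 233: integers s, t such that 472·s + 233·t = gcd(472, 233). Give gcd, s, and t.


Euclidean algorithm on (472, 233) — divide until remainder is 0:
  472 = 2 · 233 + 6
  233 = 38 · 6 + 5
  6 = 1 · 5 + 1
  5 = 5 · 1 + 0
gcd(472, 233) = 1.
Track Bezout coefficients alongside the remainders: start with r₀ = 472 = a·1 + b·0 (s = 1, t = 0) and r₁ = 233 = a·0 + b·1 (s = 0, t = 1); each new remainder r_{k+1} = r_{k-1} − q_k·r_k inherits s_{k+1} = s_{k-1} − q_k·s_k, t_{k+1} = t_{k-1} − q_k·t_k, so r_k = a·s_k + b·t_k at every step:
  q = 2: r = 6, s = 1 − 2·0 = 1, t = 0 − 2·1 = -2  (check: 472·1 + 233·(-2) = 6)
  q = 38: r = 5, s = 0 − 38·1 = -38, t = 1 − 38·(-2) = 77  (check: 472·(-38) + 233·77 = 5)
  q = 1: r = 1, s = 1 − 1·(-38) = 39, t = -2 − 1·77 = -79  (check: 472·39 + 233·(-79) = 1)
The row with r = 1 (the gcd) gives the Bezout coefficients s = 39, t = -79.
Result: 472 · (39) + 233 · (-79) = 1.

gcd(472, 233) = 1; s = 39, t = -79 (check: 472·39 + 233·(-79) = 1).


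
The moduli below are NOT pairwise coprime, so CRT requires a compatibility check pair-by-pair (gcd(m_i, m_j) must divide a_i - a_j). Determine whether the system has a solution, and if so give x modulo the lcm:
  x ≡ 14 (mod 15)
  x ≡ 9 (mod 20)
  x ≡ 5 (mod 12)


Moduli 15, 20, 12 are not pairwise coprime, so CRT works modulo lcm(m_i) when all pairwise compatibility conditions hold.
Pairwise compatibility: gcd(m_i, m_j) must divide a_i - a_j for every pair.
Merge one congruence at a time:
  Start: x ≡ 14 (mod 15).
  Combine with x ≡ 9 (mod 20): gcd(15, 20) = 5; 9 - 14 = -5, which IS divisible by 5, so compatible.
    Write x = 14 + 15·t and substitute into x ≡ 9 (mod 20): 15·t ≡ 9 − 14 = -5 (mod 20).
    Divide the congruence (and modulus) by g = 5: 3·t ≡ -1 (mod 4).
    Reduce coefficients mod 4: 3·t ≡ 3 (mod 4).
    The inverse of 3 mod 4 is 3 (since 3·3 = 9 = 2·4 + 1), so t ≡ 3·3 = 9 ≡ 1 (mod 4).
    Then x = 14 + 15·1 = 29, valid modulo lcm(15, 20) = 60: x ≡ 29 (mod 60).
  Combine with x ≡ 5 (mod 12): gcd(60, 12) = 12; 5 - 29 = -24, which IS divisible by 12, so compatible.
    Write x = 29 + 60·t and substitute into x ≡ 5 (mod 12): 60·t ≡ 5 − 29 = -24 (mod 12).
    Divide the congruence (and modulus) by g = 12: 5·t ≡ -2 (mod 1).
    Modulo 1 every t works; take t = 0.
    Then x = 29 + 60·0 = 29, valid modulo lcm(60, 12) = 60: x ≡ 29 (mod 60).
Verify: 29 mod 15 = 14, 29 mod 20 = 9, 29 mod 12 = 5.

x ≡ 29 (mod 60).


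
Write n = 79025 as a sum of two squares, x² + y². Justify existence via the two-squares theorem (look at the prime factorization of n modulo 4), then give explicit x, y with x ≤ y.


Step 1: Factor n = 79025 = 5^2 · 29 · 109.
Step 2: Check the mod-4 condition on each prime factor: 5 ≡ 1 (mod 4), exponent 2; 29 ≡ 1 (mod 4), exponent 1; 109 ≡ 1 (mod 4), exponent 1.
All primes ≡ 3 (mod 4) appear to even exponent (or don't appear), so by the two-squares theorem n IS expressible as a sum of two squares.
Step 3: Build a representation. Group n = k² · m with k = 5 and m = 29 · 109 = 3161 (a product of primes ≡ 1 (mod 4)); a representation of m scales to one of n via (k·x)² + (k·y)² = k²(x² + y²). Each prime p ≡ 1 (mod 4) is itself a sum of two squares; find a² by testing p − a² for a perfect square:
  29: 29 − 1² = 28, 29 − 2² = 25 = 5² ⇒ 29 = 2² + 5².
  109: 109 − 1² = 108, 109 − 2² = 105, 109 − 3² = 100 = 10² ⇒ 109 = 3² + 10².
  Combine using the Brahmagupta–Fibonacci identity (a² + b²)(c² + d²) = (ac − bd)² + (ad + bc)² = (ac + bd)² + (ad − bc)²:
  29 · 109 = 3161: from (2² + 5²)(3² + 10²), take (2·3 − 5·10, 2·10 + 5·3) = (6 − 50, 20 + 15) = (-44, 35); dropping signs (only squares matter) gives (44, 35); check 44² + 35² = 1936 + 1225 = 3161 ✓.
  Scale by k = 5: (5·44, 5·35) = (220, 175).
Step 4: Order so x ≤ y and verify: 175² + 220² = 30625 + 48400 = 79025 = n. ✓

n = 79025 = 175² + 220² (one valid representation with x ≤ y).


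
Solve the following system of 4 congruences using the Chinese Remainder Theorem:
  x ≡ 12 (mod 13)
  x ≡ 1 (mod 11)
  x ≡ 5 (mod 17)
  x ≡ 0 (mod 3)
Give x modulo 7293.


Product of moduli M = 13 · 11 · 17 · 3 = 7293.
Merge one congruence at a time:
  Start: x ≡ 12 (mod 13).
  Combine with x ≡ 1 (mod 11); new modulus lcm = 143.
    Write x = 12 + 13·t and substitute into x ≡ 1 (mod 11): 13·t ≡ 1 − 12 = -11 (mod 11).
    Reduce coefficients mod 11: 2·t ≡ 0 (mod 11).
    The inverse of 2 mod 11 is 6 (since 2·6 = 12 = 1·11 + 1), so t ≡ 6·0 = 0 ≡ 0 (mod 11).
    Then x = 12 + 13·0 = 12, valid modulo lcm(13, 11) = 143: x ≡ 12 (mod 143).
  Combine with x ≡ 5 (mod 17); new modulus lcm = 2431.
    Write x = 12 + 143·t and substitute into x ≡ 5 (mod 17): 143·t ≡ 5 − 12 = -7 (mod 17).
    Reduce coefficients mod 17: 7·t ≡ 10 (mod 17).
    The inverse of 7 mod 17 is 5 (since 7·5 = 35 = 2·17 + 1), so t ≡ 5·10 = 50 ≡ 16 (mod 17).
    Then x = 12 + 143·16 = 2300, valid modulo lcm(143, 17) = 2431: x ≡ 2300 (mod 2431).
  Combine with x ≡ 0 (mod 3); new modulus lcm = 7293.
    Write x = 2300 + 2431·t and substitute into x ≡ 0 (mod 3): 2431·t ≡ 0 − 2300 = -2300 (mod 3).
    Reduce coefficients mod 3: 1·t ≡ 1 (mod 3).
    So t ≡ 1 (mod 3).
    Then x = 2300 + 2431·1 = 4731, valid modulo lcm(2431, 3) = 7293: x ≡ 4731 (mod 7293).
Verify against each original: 4731 mod 13 = 12, 4731 mod 11 = 1, 4731 mod 17 = 5, 4731 mod 3 = 0.

x ≡ 4731 (mod 7293).


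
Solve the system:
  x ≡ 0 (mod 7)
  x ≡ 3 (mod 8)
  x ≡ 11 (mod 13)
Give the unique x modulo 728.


Moduli 7, 8, 13 are pairwise coprime; by CRT there is a unique solution modulo M = 7 · 8 · 13 = 728.
Solve pairwise, accumulating the modulus:
  Start with x ≡ 0 (mod 7).
  Combine with x ≡ 3 (mod 8): since gcd(7, 8) = 1, we get a unique residue mod 56.
    Write x = 0 + 7·t and substitute into x ≡ 3 (mod 8): 7·t ≡ 3 − 0 = 3 (mod 8).
    The inverse of 7 mod 8 is 7 (since 7·7 = 49 = 6·8 + 1), so t ≡ 7·3 = 21 ≡ 5 (mod 8).
    Then x = 0 + 7·5 = 35, valid modulo lcm(7, 8) = 56: x ≡ 35 (mod 56).
  Combine with x ≡ 11 (mod 13): since gcd(56, 13) = 1, we get a unique residue mod 728.
    Write x = 35 + 56·t and substitute into x ≡ 11 (mod 13): 56·t ≡ 11 − 35 = -24 (mod 13).
    Reduce coefficients mod 13: 4·t ≡ 2 (mod 13).
    The inverse of 4 mod 13 is 10 (since 4·10 = 40 = 3·13 + 1), so t ≡ 10·2 = 20 ≡ 7 (mod 13).
    Then x = 35 + 56·7 = 427, valid modulo lcm(56, 13) = 728: x ≡ 427 (mod 728).
Verify: 427 mod 7 = 0 ✓, 427 mod 8 = 3 ✓, 427 mod 13 = 11 ✓.

x ≡ 427 (mod 728).


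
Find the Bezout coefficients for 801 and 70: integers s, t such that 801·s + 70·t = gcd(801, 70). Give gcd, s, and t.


Euclidean algorithm on (801, 70) — divide until remainder is 0:
  801 = 11 · 70 + 31
  70 = 2 · 31 + 8
  31 = 3 · 8 + 7
  8 = 1 · 7 + 1
  7 = 7 · 1 + 0
gcd(801, 70) = 1.
Track Bezout coefficients alongside the remainders: start with r₀ = 801 = a·1 + b·0 (s = 1, t = 0) and r₁ = 70 = a·0 + b·1 (s = 0, t = 1); each new remainder r_{k+1} = r_{k-1} − q_k·r_k inherits s_{k+1} = s_{k-1} − q_k·s_k, t_{k+1} = t_{k-1} − q_k·t_k, so r_k = a·s_k + b·t_k at every step:
  q = 11: r = 31, s = 1 − 11·0 = 1, t = 0 − 11·1 = -11  (check: 801·1 + 70·(-11) = 31)
  q = 2: r = 8, s = 0 − 2·1 = -2, t = 1 − 2·(-11) = 23  (check: 801·(-2) + 70·23 = 8)
  q = 3: r = 7, s = 1 − 3·(-2) = 7, t = -11 − 3·23 = -80  (check: 801·7 + 70·(-80) = 7)
  q = 1: r = 1, s = -2 − 1·7 = -9, t = 23 − 1·(-80) = 103  (check: 801·(-9) + 70·103 = 1)
The row with r = 1 (the gcd) gives the Bezout coefficients s = -9, t = 103.
Result: 801 · (-9) + 70 · (103) = 1.

gcd(801, 70) = 1; s = -9, t = 103 (check: 801·(-9) + 70·103 = 1).


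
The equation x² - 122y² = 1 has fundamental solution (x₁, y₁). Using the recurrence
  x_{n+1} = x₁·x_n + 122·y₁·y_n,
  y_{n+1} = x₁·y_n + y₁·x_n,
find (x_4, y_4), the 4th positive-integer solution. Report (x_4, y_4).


Step 1: Find the fundamental solution (x₁, y₁) of x² - 122y² = 1.
  Expand √122 as a continued fraction. a₀ = ⌊√122⌋ = 11; iterate m_{k+1} = d_k·a_k − m_k, d_{k+1} = (122 − m_{k+1}²)/d_k, a_{k+1} = ⌊(a₀ + m_{k+1})/d_{k+1}⌋ (starting m₀ = 0, d₀ = 1), with convergents p_k = a_k·p_{k-1} + p_{k-2}, q_k = a_k·q_{k-1} + q_{k-2} (p₋₁ = 1, q₋₁ = 0):
  k = 0: a₀ = 11; p₀/q₀ = 11/1; p₀² − 122·q₀² = 121 − 122 = -1.
  k = 1: m = 11, d = 1, a = ⌊(11 + 11)/1⌋ = 22; p/q = (22·11 + 1)/(22·1 + 0) = 243/22; p² − 122·q² = 59049 − 59048 = 1.
  The first convergent with p² − 122·q² = 1 gives the fundamental solution (x₁, y₁) = (243, 22).
Step 2: Apply the recurrence (x_{n+1}, y_{n+1}) = (x₁x_n + 122y₁y_n, x₁y_n + y₁x_n) repeatedly.
  From (x_1, y_1) = (243, 22): x_2 = 243·243 + 122·22·22 = 118097; y_2 = 243·22 + 22·243 = 10692.
  From (x_2, y_2) = (118097, 10692): x_3 = 243·118097 + 122·22·10692 = 57394899; y_3 = 243·10692 + 22·118097 = 5196290.
  From (x_3, y_3) = (57394899, 5196290): x_4 = 243·57394899 + 122·22·5196290 = 27893802817; y_4 = 243·5196290 + 22·57394899 = 2525386248.
Step 3: Verify x_4² - 122·y_4² = 778064235593677135489 - 778064235593677135488 = 1 (should be 1). ✓

(x_1, y_1) = (243, 22); (x_4, y_4) = (27893802817, 2525386248).


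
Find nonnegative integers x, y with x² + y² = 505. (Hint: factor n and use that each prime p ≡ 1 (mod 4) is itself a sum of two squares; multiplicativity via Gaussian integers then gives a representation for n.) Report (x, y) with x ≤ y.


Step 1: Factor n = 505 = 5 · 101.
Step 2: Check the mod-4 condition on each prime factor: 5 ≡ 1 (mod 4), exponent 1; 101 ≡ 1 (mod 4), exponent 1.
All primes ≡ 3 (mod 4) appear to even exponent (or don't appear), so by the two-squares theorem n IS expressible as a sum of two squares.
Step 3: Build a representation. Here n = 5 · 101 is a product of primes ≡ 1 (mod 4). Each prime p ≡ 1 (mod 4) is itself a sum of two squares; find a² by testing p − a² for a perfect square:
  5: 5 − 1² = 4 = 2² ⇒ 5 = 1² + 2².
  101: 101 − 1² = 100 = 10² ⇒ 101 = 1² + 10².
  Combine using the Brahmagupta–Fibonacci identity (a² + b²)(c² + d²) = (ac − bd)² + (ad + bc)² = (ac + bd)² + (ad − bc)²:
  5 · 101 = 505: from (1² + 2²)(1² + 10²), take (1·1 − 2·10, 1·10 + 2·1) = (1 − 20, 10 + 2) = (-19, 12); dropping signs (only squares matter) gives (19, 12); check 19² + 12² = 361 + 144 = 505 ✓.
Step 4: Order so x ≤ y and verify: 12² + 19² = 144 + 361 = 505 = n. ✓

n = 505 = 12² + 19² (one valid representation with x ≤ y).


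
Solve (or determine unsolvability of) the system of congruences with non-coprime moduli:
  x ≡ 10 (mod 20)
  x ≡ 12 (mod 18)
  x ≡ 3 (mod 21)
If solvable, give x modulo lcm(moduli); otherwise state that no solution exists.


Moduli 20, 18, 21 are not pairwise coprime, so CRT works modulo lcm(m_i) when all pairwise compatibility conditions hold.
Pairwise compatibility: gcd(m_i, m_j) must divide a_i - a_j for every pair.
Merge one congruence at a time:
  Start: x ≡ 10 (mod 20).
  Combine with x ≡ 12 (mod 18): gcd(20, 18) = 2; 12 - 10 = 2, which IS divisible by 2, so compatible.
    Write x = 10 + 20·t and substitute into x ≡ 12 (mod 18): 20·t ≡ 12 − 10 = 2 (mod 18).
    Divide the congruence (and modulus) by g = 2: 10·t ≡ 1 (mod 9).
    Reduce coefficients mod 9: 1·t ≡ 1 (mod 9).
    So t ≡ 1 (mod 9).
    Then x = 10 + 20·1 = 30, valid modulo lcm(20, 18) = 180: x ≡ 30 (mod 180).
  Combine with x ≡ 3 (mod 21): gcd(180, 21) = 3; 3 - 30 = -27, which IS divisible by 3, so compatible.
    Write x = 30 + 180·t and substitute into x ≡ 3 (mod 21): 180·t ≡ 3 − 30 = -27 (mod 21).
    Divide the congruence (and modulus) by g = 3: 60·t ≡ -9 (mod 7).
    Reduce coefficients mod 7: 4·t ≡ 5 (mod 7).
    The inverse of 4 mod 7 is 2 (since 4·2 = 8 = 1·7 + 1), so t ≡ 2·5 = 10 ≡ 3 (mod 7).
    Then x = 30 + 180·3 = 570, valid modulo lcm(180, 21) = 1260: x ≡ 570 (mod 1260).
Verify: 570 mod 20 = 10, 570 mod 18 = 12, 570 mod 21 = 3.

x ≡ 570 (mod 1260).


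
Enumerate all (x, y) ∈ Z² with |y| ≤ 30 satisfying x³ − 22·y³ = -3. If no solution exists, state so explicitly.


The equation is x³ - 22y³ = -3. For fixed y, x³ = 22·y³ − 3, so a solution requires the RHS to be a perfect cube.
Strategy: iterate y from -30 to 30, compute RHS = 22·y³ − 3, and check whether it is a (positive or negative) perfect cube.
Check small values of y:
  y = 0: RHS = -3 is not a perfect cube.
  y = 1: RHS = 19 is not a perfect cube.
  y = -1: RHS = -25 is not a perfect cube.
  y = 2: RHS = 173 is not a perfect cube.
  y = -2: RHS = -179 is not a perfect cube.
  y = 3: RHS = 591 is not a perfect cube.
  y = -3: RHS = -597 is not a perfect cube.
Continuing the search up to |y| = 30 finds no solutions either.
No (x, y) in the scanned range satisfies the equation.

No integer solutions with |y| ≤ 30.


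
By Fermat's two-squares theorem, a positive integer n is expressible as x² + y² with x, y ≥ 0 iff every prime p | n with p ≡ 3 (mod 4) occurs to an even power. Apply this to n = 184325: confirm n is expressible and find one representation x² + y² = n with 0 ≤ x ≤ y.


Step 1: Factor n = 184325 = 5^2 · 73 · 101.
Step 2: Check the mod-4 condition on each prime factor: 5 ≡ 1 (mod 4), exponent 2; 73 ≡ 1 (mod 4), exponent 1; 101 ≡ 1 (mod 4), exponent 1.
All primes ≡ 3 (mod 4) appear to even exponent (or don't appear), so by the two-squares theorem n IS expressible as a sum of two squares.
Step 3: Build a representation. Group n = k² · m with k = 5 and m = 73 · 101 = 7373 (a product of primes ≡ 1 (mod 4)); a representation of m scales to one of n via (k·x)² + (k·y)² = k²(x² + y²). Each prime p ≡ 1 (mod 4) is itself a sum of two squares; find a² by testing p − a² for a perfect square:
  73: 73 − 1² = 72, 73 − 2² = 69, 73 − 3² = 64 = 8² ⇒ 73 = 3² + 8².
  101: 101 − 1² = 100 = 10² ⇒ 101 = 1² + 10².
  Combine using the Brahmagupta–Fibonacci identity (a² + b²)(c² + d²) = (ac − bd)² + (ad + bc)² = (ac + bd)² + (ad − bc)²:
  73 · 101 = 7373: from (3² + 8²)(1² + 10²), take (3·1 − 8·10, 3·10 + 8·1) = (3 − 80, 30 + 8) = (-77, 38); dropping signs (only squares matter) gives (77, 38); check 77² + 38² = 5929 + 1444 = 7373 ✓.
  Scale by k = 5: (5·77, 5·38) = (385, 190).
Step 4: Order so x ≤ y and verify: 190² + 385² = 36100 + 148225 = 184325 = n. ✓

n = 184325 = 190² + 385² (one valid representation with x ≤ y).


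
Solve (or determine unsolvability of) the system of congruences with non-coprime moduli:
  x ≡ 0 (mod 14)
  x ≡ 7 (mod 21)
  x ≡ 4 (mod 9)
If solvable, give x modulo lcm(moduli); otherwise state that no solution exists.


Moduli 14, 21, 9 are not pairwise coprime, so CRT works modulo lcm(m_i) when all pairwise compatibility conditions hold.
Pairwise compatibility: gcd(m_i, m_j) must divide a_i - a_j for every pair.
Merge one congruence at a time:
  Start: x ≡ 0 (mod 14).
  Combine with x ≡ 7 (mod 21): gcd(14, 21) = 7; 7 - 0 = 7, which IS divisible by 7, so compatible.
    Write x = 0 + 14·t and substitute into x ≡ 7 (mod 21): 14·t ≡ 7 − 0 = 7 (mod 21).
    Divide the congruence (and modulus) by g = 7: 2·t ≡ 1 (mod 3).
    The inverse of 2 mod 3 is 2 (since 2·2 = 4 = 1·3 + 1), so t ≡ 2·1 = 2 ≡ 2 (mod 3).
    Then x = 0 + 14·2 = 28, valid modulo lcm(14, 21) = 42: x ≡ 28 (mod 42).
  Combine with x ≡ 4 (mod 9): gcd(42, 9) = 3; 4 - 28 = -24, which IS divisible by 3, so compatible.
    Write x = 28 + 42·t and substitute into x ≡ 4 (mod 9): 42·t ≡ 4 − 28 = -24 (mod 9).
    Divide the congruence (and modulus) by g = 3: 14·t ≡ -8 (mod 3).
    Reduce coefficients mod 3: 2·t ≡ 1 (mod 3).
    The inverse of 2 mod 3 is 2 (since 2·2 = 4 = 1·3 + 1), so t ≡ 2·1 = 2 ≡ 2 (mod 3).
    Then x = 28 + 42·2 = 112, valid modulo lcm(42, 9) = 126: x ≡ 112 (mod 126).
Verify: 112 mod 14 = 0, 112 mod 21 = 7, 112 mod 9 = 4.

x ≡ 112 (mod 126).


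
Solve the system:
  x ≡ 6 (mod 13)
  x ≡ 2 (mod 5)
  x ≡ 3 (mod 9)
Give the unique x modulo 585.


Moduli 13, 5, 9 are pairwise coprime; by CRT there is a unique solution modulo M = 13 · 5 · 9 = 585.
Solve pairwise, accumulating the modulus:
  Start with x ≡ 6 (mod 13).
  Combine with x ≡ 2 (mod 5): since gcd(13, 5) = 1, we get a unique residue mod 65.
    Write x = 6 + 13·t and substitute into x ≡ 2 (mod 5): 13·t ≡ 2 − 6 = -4 (mod 5).
    Reduce coefficients mod 5: 3·t ≡ 1 (mod 5).
    The inverse of 3 mod 5 is 2 (since 3·2 = 6 = 1·5 + 1), so t ≡ 2·1 = 2 ≡ 2 (mod 5).
    Then x = 6 + 13·2 = 32, valid modulo lcm(13, 5) = 65: x ≡ 32 (mod 65).
  Combine with x ≡ 3 (mod 9): since gcd(65, 9) = 1, we get a unique residue mod 585.
    Write x = 32 + 65·t and substitute into x ≡ 3 (mod 9): 65·t ≡ 3 − 32 = -29 (mod 9).
    Reduce coefficients mod 9: 2·t ≡ 7 (mod 9).
    The inverse of 2 mod 9 is 5 (since 2·5 = 10 = 1·9 + 1), so t ≡ 5·7 = 35 ≡ 8 (mod 9).
    Then x = 32 + 65·8 = 552, valid modulo lcm(65, 9) = 585: x ≡ 552 (mod 585).
Verify: 552 mod 13 = 6 ✓, 552 mod 5 = 2 ✓, 552 mod 9 = 3 ✓.

x ≡ 552 (mod 585).


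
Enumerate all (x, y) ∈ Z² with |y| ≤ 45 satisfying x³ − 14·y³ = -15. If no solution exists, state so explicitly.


The equation is x³ - 14y³ = -15. For fixed y, x³ = 14·y³ − 15, so a solution requires the RHS to be a perfect cube.
Strategy: iterate y from -45 to 45, compute RHS = 14·y³ − 15, and check whether it is a (positive or negative) perfect cube.
Check small values of y:
  y = 0: RHS = -15 is not a perfect cube.
  y = 1: RHS = -1 = (-1)³ ⇒ x = -1 works.
  y = -1: RHS = -29 is not a perfect cube.
  y = 2: RHS = 97 is not a perfect cube.
  y = -2: RHS = -127 is not a perfect cube.
  y = 3: RHS = 363 is not a perfect cube.
  y = -3: RHS = -393 is not a perfect cube.
Continuing the search up to |y| = 45 finds no further solutions beyond those listed.
Collected solutions: (-1, 1).

Solutions (with |y| ≤ 45): (-1, 1).


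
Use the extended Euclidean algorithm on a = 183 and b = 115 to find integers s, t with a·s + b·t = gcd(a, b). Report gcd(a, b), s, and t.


Euclidean algorithm on (183, 115) — divide until remainder is 0:
  183 = 1 · 115 + 68
  115 = 1 · 68 + 47
  68 = 1 · 47 + 21
  47 = 2 · 21 + 5
  21 = 4 · 5 + 1
  5 = 5 · 1 + 0
gcd(183, 115) = 1.
Track Bezout coefficients alongside the remainders: start with r₀ = 183 = a·1 + b·0 (s = 1, t = 0) and r₁ = 115 = a·0 + b·1 (s = 0, t = 1); each new remainder r_{k+1} = r_{k-1} − q_k·r_k inherits s_{k+1} = s_{k-1} − q_k·s_k, t_{k+1} = t_{k-1} − q_k·t_k, so r_k = a·s_k + b·t_k at every step:
  q = 1: r = 68, s = 1 − 1·0 = 1, t = 0 − 1·1 = -1  (check: 183·1 + 115·(-1) = 68)
  q = 1: r = 47, s = 0 − 1·1 = -1, t = 1 − 1·(-1) = 2  (check: 183·(-1) + 115·2 = 47)
  q = 1: r = 21, s = 1 − 1·(-1) = 2, t = -1 − 1·2 = -3  (check: 183·2 + 115·(-3) = 21)
  q = 2: r = 5, s = -1 − 2·2 = -5, t = 2 − 2·(-3) = 8  (check: 183·(-5) + 115·8 = 5)
  q = 4: r = 1, s = 2 − 4·(-5) = 22, t = -3 − 4·8 = -35  (check: 183·22 + 115·(-35) = 1)
The row with r = 1 (the gcd) gives the Bezout coefficients s = 22, t = -35.
Result: 183 · (22) + 115 · (-35) = 1.

gcd(183, 115) = 1; s = 22, t = -35 (check: 183·22 + 115·(-35) = 1).


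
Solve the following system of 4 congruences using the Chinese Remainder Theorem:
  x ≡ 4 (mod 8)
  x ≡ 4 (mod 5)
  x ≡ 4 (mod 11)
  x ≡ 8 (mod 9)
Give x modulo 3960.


Product of moduli M = 8 · 5 · 11 · 9 = 3960.
Merge one congruence at a time:
  Start: x ≡ 4 (mod 8).
  Combine with x ≡ 4 (mod 5); new modulus lcm = 40.
    Write x = 4 + 8·t and substitute into x ≡ 4 (mod 5): 8·t ≡ 4 − 4 = 0 (mod 5).
    Reduce coefficients mod 5: 3·t ≡ 0 (mod 5).
    The inverse of 3 mod 5 is 2 (since 3·2 = 6 = 1·5 + 1), so t ≡ 2·0 = 0 ≡ 0 (mod 5).
    Then x = 4 + 8·0 = 4, valid modulo lcm(8, 5) = 40: x ≡ 4 (mod 40).
  Combine with x ≡ 4 (mod 11); new modulus lcm = 440.
    Write x = 4 + 40·t and substitute into x ≡ 4 (mod 11): 40·t ≡ 4 − 4 = 0 (mod 11).
    Reduce coefficients mod 11: 7·t ≡ 0 (mod 11).
    The inverse of 7 mod 11 is 8 (since 7·8 = 56 = 5·11 + 1), so t ≡ 8·0 = 0 ≡ 0 (mod 11).
    Then x = 4 + 40·0 = 4, valid modulo lcm(40, 11) = 440: x ≡ 4 (mod 440).
  Combine with x ≡ 8 (mod 9); new modulus lcm = 3960.
    Write x = 4 + 440·t and substitute into x ≡ 8 (mod 9): 440·t ≡ 8 − 4 = 4 (mod 9).
    Reduce coefficients mod 9: 8·t ≡ 4 (mod 9).
    The inverse of 8 mod 9 is 8 (since 8·8 = 64 = 7·9 + 1), so t ≡ 8·4 = 32 ≡ 5 (mod 9).
    Then x = 4 + 440·5 = 2204, valid modulo lcm(440, 9) = 3960: x ≡ 2204 (mod 3960).
Verify against each original: 2204 mod 8 = 4, 2204 mod 5 = 4, 2204 mod 11 = 4, 2204 mod 9 = 8.

x ≡ 2204 (mod 3960).


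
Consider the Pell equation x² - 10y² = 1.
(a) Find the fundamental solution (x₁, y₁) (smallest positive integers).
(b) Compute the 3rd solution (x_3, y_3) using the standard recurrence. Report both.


Step 1: Find the fundamental solution (x₁, y₁) of x² - 10y² = 1.
  Expand √10 as a continued fraction. a₀ = ⌊√10⌋ = 3; iterate m_{k+1} = d_k·a_k − m_k, d_{k+1} = (10 − m_{k+1}²)/d_k, a_{k+1} = ⌊(a₀ + m_{k+1})/d_{k+1}⌋ (starting m₀ = 0, d₀ = 1), with convergents p_k = a_k·p_{k-1} + p_{k-2}, q_k = a_k·q_{k-1} + q_{k-2} (p₋₁ = 1, q₋₁ = 0):
  k = 0: a₀ = 3; p₀/q₀ = 3/1; p₀² − 10·q₀² = 9 − 10 = -1.
  k = 1: m = 3, d = 1, a = ⌊(3 + 3)/1⌋ = 6; p/q = (6·3 + 1)/(6·1 + 0) = 19/6; p² − 10·q² = 361 − 360 = 1.
  The first convergent with p² − 10·q² = 1 gives the fundamental solution (x₁, y₁) = (19, 6).
Step 2: Apply the recurrence (x_{n+1}, y_{n+1}) = (x₁x_n + 10y₁y_n, x₁y_n + y₁x_n) repeatedly.
  From (x_1, y_1) = (19, 6): x_2 = 19·19 + 10·6·6 = 721; y_2 = 19·6 + 6·19 = 228.
  From (x_2, y_2) = (721, 228): x_3 = 19·721 + 10·6·228 = 27379; y_3 = 19·228 + 6·721 = 8658.
Step 3: Verify x_3² - 10·y_3² = 749609641 - 749609640 = 1 (should be 1). ✓

(x_1, y_1) = (19, 6); (x_3, y_3) = (27379, 8658).


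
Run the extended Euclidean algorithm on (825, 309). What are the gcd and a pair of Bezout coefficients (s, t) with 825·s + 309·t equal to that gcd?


Euclidean algorithm on (825, 309) — divide until remainder is 0:
  825 = 2 · 309 + 207
  309 = 1 · 207 + 102
  207 = 2 · 102 + 3
  102 = 34 · 3 + 0
gcd(825, 309) = 3.
Track Bezout coefficients alongside the remainders: start with r₀ = 825 = a·1 + b·0 (s = 1, t = 0) and r₁ = 309 = a·0 + b·1 (s = 0, t = 1); each new remainder r_{k+1} = r_{k-1} − q_k·r_k inherits s_{k+1} = s_{k-1} − q_k·s_k, t_{k+1} = t_{k-1} − q_k·t_k, so r_k = a·s_k + b·t_k at every step:
  q = 2: r = 207, s = 1 − 2·0 = 1, t = 0 − 2·1 = -2  (check: 825·1 + 309·(-2) = 207)
  q = 1: r = 102, s = 0 − 1·1 = -1, t = 1 − 1·(-2) = 3  (check: 825·(-1) + 309·3 = 102)
  q = 2: r = 3, s = 1 − 2·(-1) = 3, t = -2 − 2·3 = -8  (check: 825·3 + 309·(-8) = 3)
The row with r = 3 (the gcd) gives the Bezout coefficients s = 3, t = -8.
Result: 825 · (3) + 309 · (-8) = 3.

gcd(825, 309) = 3; s = 3, t = -8 (check: 825·3 + 309·(-8) = 3).


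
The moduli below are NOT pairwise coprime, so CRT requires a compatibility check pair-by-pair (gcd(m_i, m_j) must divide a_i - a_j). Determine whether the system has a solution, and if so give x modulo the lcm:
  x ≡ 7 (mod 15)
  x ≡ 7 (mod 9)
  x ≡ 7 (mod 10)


Moduli 15, 9, 10 are not pairwise coprime, so CRT works modulo lcm(m_i) when all pairwise compatibility conditions hold.
Pairwise compatibility: gcd(m_i, m_j) must divide a_i - a_j for every pair.
Merge one congruence at a time:
  Start: x ≡ 7 (mod 15).
  Combine with x ≡ 7 (mod 9): gcd(15, 9) = 3; 7 - 7 = 0, which IS divisible by 3, so compatible.
    Write x = 7 + 15·t and substitute into x ≡ 7 (mod 9): 15·t ≡ 7 − 7 = 0 (mod 9).
    Divide the congruence (and modulus) by g = 3: 5·t ≡ 0 (mod 3).
    Reduce coefficients mod 3: 2·t ≡ 0 (mod 3).
    The inverse of 2 mod 3 is 2 (since 2·2 = 4 = 1·3 + 1), so t ≡ 2·0 = 0 ≡ 0 (mod 3).
    Then x = 7 + 15·0 = 7, valid modulo lcm(15, 9) = 45: x ≡ 7 (mod 45).
  Combine with x ≡ 7 (mod 10): gcd(45, 10) = 5; 7 - 7 = 0, which IS divisible by 5, so compatible.
    Write x = 7 + 45·t and substitute into x ≡ 7 (mod 10): 45·t ≡ 7 − 7 = 0 (mod 10).
    Divide the congruence (and modulus) by g = 5: 9·t ≡ 0 (mod 2).
    Reduce coefficients mod 2: 1·t ≡ 0 (mod 2).
    So t ≡ 0 (mod 2).
    Then x = 7 + 45·0 = 7, valid modulo lcm(45, 10) = 90: x ≡ 7 (mod 90).
Verify: 7 mod 15 = 7, 7 mod 9 = 7, 7 mod 10 = 7.

x ≡ 7 (mod 90).


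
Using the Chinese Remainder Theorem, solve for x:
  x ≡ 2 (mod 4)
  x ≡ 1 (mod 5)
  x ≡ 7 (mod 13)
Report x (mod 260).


Moduli 4, 5, 13 are pairwise coprime; by CRT there is a unique solution modulo M = 4 · 5 · 13 = 260.
Solve pairwise, accumulating the modulus:
  Start with x ≡ 2 (mod 4).
  Combine with x ≡ 1 (mod 5): since gcd(4, 5) = 1, we get a unique residue mod 20.
    Write x = 2 + 4·t and substitute into x ≡ 1 (mod 5): 4·t ≡ 1 − 2 = -1 (mod 5).
    Reduce coefficients mod 5: 4·t ≡ 4 (mod 5).
    The inverse of 4 mod 5 is 4 (since 4·4 = 16 = 3·5 + 1), so t ≡ 4·4 = 16 ≡ 1 (mod 5).
    Then x = 2 + 4·1 = 6, valid modulo lcm(4, 5) = 20: x ≡ 6 (mod 20).
  Combine with x ≡ 7 (mod 13): since gcd(20, 13) = 1, we get a unique residue mod 260.
    Write x = 6 + 20·t and substitute into x ≡ 7 (mod 13): 20·t ≡ 7 − 6 = 1 (mod 13).
    Reduce coefficients mod 13: 7·t ≡ 1 (mod 13).
    The inverse of 7 mod 13 is 2 (since 7·2 = 14 = 1·13 + 1), so t ≡ 2·1 = 2 ≡ 2 (mod 13).
    Then x = 6 + 20·2 = 46, valid modulo lcm(20, 13) = 260: x ≡ 46 (mod 260).
Verify: 46 mod 4 = 2 ✓, 46 mod 5 = 1 ✓, 46 mod 13 = 7 ✓.

x ≡ 46 (mod 260).


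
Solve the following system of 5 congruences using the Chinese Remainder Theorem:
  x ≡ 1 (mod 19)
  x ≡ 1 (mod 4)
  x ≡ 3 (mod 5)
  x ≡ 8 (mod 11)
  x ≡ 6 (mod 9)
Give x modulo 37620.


Product of moduli M = 19 · 4 · 5 · 11 · 9 = 37620.
Merge one congruence at a time:
  Start: x ≡ 1 (mod 19).
  Combine with x ≡ 1 (mod 4); new modulus lcm = 76.
    Write x = 1 + 19·t and substitute into x ≡ 1 (mod 4): 19·t ≡ 1 − 1 = 0 (mod 4).
    Reduce coefficients mod 4: 3·t ≡ 0 (mod 4).
    The inverse of 3 mod 4 is 3 (since 3·3 = 9 = 2·4 + 1), so t ≡ 3·0 = 0 ≡ 0 (mod 4).
    Then x = 1 + 19·0 = 1, valid modulo lcm(19, 4) = 76: x ≡ 1 (mod 76).
  Combine with x ≡ 3 (mod 5); new modulus lcm = 380.
    Write x = 1 + 76·t and substitute into x ≡ 3 (mod 5): 76·t ≡ 3 − 1 = 2 (mod 5).
    Reduce coefficients mod 5: 1·t ≡ 2 (mod 5).
    So t ≡ 2 (mod 5).
    Then x = 1 + 76·2 = 153, valid modulo lcm(76, 5) = 380: x ≡ 153 (mod 380).
  Combine with x ≡ 8 (mod 11); new modulus lcm = 4180.
    Write x = 153 + 380·t and substitute into x ≡ 8 (mod 11): 380·t ≡ 8 − 153 = -145 (mod 11).
    Reduce coefficients mod 11: 6·t ≡ 9 (mod 11).
    The inverse of 6 mod 11 is 2 (since 6·2 = 12 = 1·11 + 1), so t ≡ 2·9 = 18 ≡ 7 (mod 11).
    Then x = 153 + 380·7 = 2813, valid modulo lcm(380, 11) = 4180: x ≡ 2813 (mod 4180).
  Combine with x ≡ 6 (mod 9); new modulus lcm = 37620.
    Write x = 2813 + 4180·t and substitute into x ≡ 6 (mod 9): 4180·t ≡ 6 − 2813 = -2807 (mod 9).
    Reduce coefficients mod 9: 4·t ≡ 1 (mod 9).
    The inverse of 4 mod 9 is 7 (since 4·7 = 28 = 3·9 + 1), so t ≡ 7·1 = 7 ≡ 7 (mod 9).
    Then x = 2813 + 4180·7 = 32073, valid modulo lcm(4180, 9) = 37620: x ≡ 32073 (mod 37620).
Verify against each original: 32073 mod 19 = 1, 32073 mod 4 = 1, 32073 mod 5 = 3, 32073 mod 11 = 8, 32073 mod 9 = 6.

x ≡ 32073 (mod 37620).


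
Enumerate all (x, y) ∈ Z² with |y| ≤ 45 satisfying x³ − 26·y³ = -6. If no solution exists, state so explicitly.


The equation is x³ - 26y³ = -6. For fixed y, x³ = 26·y³ − 6, so a solution requires the RHS to be a perfect cube.
Strategy: iterate y from -45 to 45, compute RHS = 26·y³ − 6, and check whether it is a (positive or negative) perfect cube.
Check small values of y:
  y = 0: RHS = -6 is not a perfect cube.
  y = 1: RHS = 20 is not a perfect cube.
  y = -1: RHS = -32 is not a perfect cube.
  y = 2: RHS = 202 is not a perfect cube.
  y = -2: RHS = -214 is not a perfect cube.
  y = 3: RHS = 696 is not a perfect cube.
  y = -3: RHS = -708 is not a perfect cube.
Continuing the search up to |y| = 45 finds no solutions either.
No (x, y) in the scanned range satisfies the equation.

No integer solutions with |y| ≤ 45.


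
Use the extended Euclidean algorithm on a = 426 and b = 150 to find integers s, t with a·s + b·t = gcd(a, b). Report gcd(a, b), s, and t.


Euclidean algorithm on (426, 150) — divide until remainder is 0:
  426 = 2 · 150 + 126
  150 = 1 · 126 + 24
  126 = 5 · 24 + 6
  24 = 4 · 6 + 0
gcd(426, 150) = 6.
Track Bezout coefficients alongside the remainders: start with r₀ = 426 = a·1 + b·0 (s = 1, t = 0) and r₁ = 150 = a·0 + b·1 (s = 0, t = 1); each new remainder r_{k+1} = r_{k-1} − q_k·r_k inherits s_{k+1} = s_{k-1} − q_k·s_k, t_{k+1} = t_{k-1} − q_k·t_k, so r_k = a·s_k + b·t_k at every step:
  q = 2: r = 126, s = 1 − 2·0 = 1, t = 0 − 2·1 = -2  (check: 426·1 + 150·(-2) = 126)
  q = 1: r = 24, s = 0 − 1·1 = -1, t = 1 − 1·(-2) = 3  (check: 426·(-1) + 150·3 = 24)
  q = 5: r = 6, s = 1 − 5·(-1) = 6, t = -2 − 5·3 = -17  (check: 426·6 + 150·(-17) = 6)
The row with r = 6 (the gcd) gives the Bezout coefficients s = 6, t = -17.
Result: 426 · (6) + 150 · (-17) = 6.

gcd(426, 150) = 6; s = 6, t = -17 (check: 426·6 + 150·(-17) = 6).


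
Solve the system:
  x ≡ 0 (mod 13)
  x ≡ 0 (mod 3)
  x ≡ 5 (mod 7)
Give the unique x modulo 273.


Moduli 13, 3, 7 are pairwise coprime; by CRT there is a unique solution modulo M = 13 · 3 · 7 = 273.
Solve pairwise, accumulating the modulus:
  Start with x ≡ 0 (mod 13).
  Combine with x ≡ 0 (mod 3): since gcd(13, 3) = 1, we get a unique residue mod 39.
    Write x = 0 + 13·t and substitute into x ≡ 0 (mod 3): 13·t ≡ 0 − 0 = 0 (mod 3).
    Reduce coefficients mod 3: 1·t ≡ 0 (mod 3).
    So t ≡ 0 (mod 3).
    Then x = 0 + 13·0 = 0, valid modulo lcm(13, 3) = 39: x ≡ 0 (mod 39).
  Combine with x ≡ 5 (mod 7): since gcd(39, 7) = 1, we get a unique residue mod 273.
    Write x = 0 + 39·t and substitute into x ≡ 5 (mod 7): 39·t ≡ 5 − 0 = 5 (mod 7).
    Reduce coefficients mod 7: 4·t ≡ 5 (mod 7).
    The inverse of 4 mod 7 is 2 (since 4·2 = 8 = 1·7 + 1), so t ≡ 2·5 = 10 ≡ 3 (mod 7).
    Then x = 0 + 39·3 = 117, valid modulo lcm(39, 7) = 273: x ≡ 117 (mod 273).
Verify: 117 mod 13 = 0 ✓, 117 mod 3 = 0 ✓, 117 mod 7 = 5 ✓.

x ≡ 117 (mod 273).


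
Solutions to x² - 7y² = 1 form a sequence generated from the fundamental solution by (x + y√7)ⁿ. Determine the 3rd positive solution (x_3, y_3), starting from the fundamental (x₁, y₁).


Step 1: Find the fundamental solution (x₁, y₁) of x² - 7y² = 1.
  Expand √7 as a continued fraction. a₀ = ⌊√7⌋ = 2; iterate m_{k+1} = d_k·a_k − m_k, d_{k+1} = (7 − m_{k+1}²)/d_k, a_{k+1} = ⌊(a₀ + m_{k+1})/d_{k+1}⌋ (starting m₀ = 0, d₀ = 1), with convergents p_k = a_k·p_{k-1} + p_{k-2}, q_k = a_k·q_{k-1} + q_{k-2} (p₋₁ = 1, q₋₁ = 0):
  k = 0: a₀ = 2; p₀/q₀ = 2/1; p₀² − 7·q₀² = 4 − 7 = -3.
  k = 1: m = 2, d = 3, a = ⌊(2 + 2)/3⌋ = 1; p/q = (1·2 + 1)/(1·1 + 0) = 3/1; p² − 7·q² = 9 − 7 = 2.
  k = 2: m = 1, d = 2, a = ⌊(2 + 1)/2⌋ = 1; p/q = (1·3 + 2)/(1·1 + 1) = 5/2; p² − 7·q² = 25 − 28 = -3.
  k = 3: m = 1, d = 3, a = ⌊(2 + 1)/3⌋ = 1; p/q = (1·5 + 3)/(1·2 + 1) = 8/3; p² − 7·q² = 64 − 63 = 1.
  The first convergent with p² − 7·q² = 1 gives the fundamental solution (x₁, y₁) = (8, 3).
Step 2: Apply the recurrence (x_{n+1}, y_{n+1}) = (x₁x_n + 7y₁y_n, x₁y_n + y₁x_n) repeatedly.
  From (x_1, y_1) = (8, 3): x_2 = 8·8 + 7·3·3 = 127; y_2 = 8·3 + 3·8 = 48.
  From (x_2, y_2) = (127, 48): x_3 = 8·127 + 7·3·48 = 2024; y_3 = 8·48 + 3·127 = 765.
Step 3: Verify x_3² - 7·y_3² = 4096576 - 4096575 = 1 (should be 1). ✓

(x_1, y_1) = (8, 3); (x_3, y_3) = (2024, 765).


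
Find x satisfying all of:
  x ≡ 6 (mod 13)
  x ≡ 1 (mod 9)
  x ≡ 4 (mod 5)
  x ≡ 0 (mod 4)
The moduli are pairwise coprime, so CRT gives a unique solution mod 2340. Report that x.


Product of moduli M = 13 · 9 · 5 · 4 = 2340.
Merge one congruence at a time:
  Start: x ≡ 6 (mod 13).
  Combine with x ≡ 1 (mod 9); new modulus lcm = 117.
    Write x = 6 + 13·t and substitute into x ≡ 1 (mod 9): 13·t ≡ 1 − 6 = -5 (mod 9).
    Reduce coefficients mod 9: 4·t ≡ 4 (mod 9).
    The inverse of 4 mod 9 is 7 (since 4·7 = 28 = 3·9 + 1), so t ≡ 7·4 = 28 ≡ 1 (mod 9).
    Then x = 6 + 13·1 = 19, valid modulo lcm(13, 9) = 117: x ≡ 19 (mod 117).
  Combine with x ≡ 4 (mod 5); new modulus lcm = 585.
    Write x = 19 + 117·t and substitute into x ≡ 4 (mod 5): 117·t ≡ 4 − 19 = -15 (mod 5).
    Reduce coefficients mod 5: 2·t ≡ 0 (mod 5).
    The inverse of 2 mod 5 is 3 (since 2·3 = 6 = 1·5 + 1), so t ≡ 3·0 = 0 ≡ 0 (mod 5).
    Then x = 19 + 117·0 = 19, valid modulo lcm(117, 5) = 585: x ≡ 19 (mod 585).
  Combine with x ≡ 0 (mod 4); new modulus lcm = 2340.
    Write x = 19 + 585·t and substitute into x ≡ 0 (mod 4): 585·t ≡ 0 − 19 = -19 (mod 4).
    Reduce coefficients mod 4: 1·t ≡ 1 (mod 4).
    So t ≡ 1 (mod 4).
    Then x = 19 + 585·1 = 604, valid modulo lcm(585, 4) = 2340: x ≡ 604 (mod 2340).
Verify against each original: 604 mod 13 = 6, 604 mod 9 = 1, 604 mod 5 = 4, 604 mod 4 = 0.

x ≡ 604 (mod 2340).


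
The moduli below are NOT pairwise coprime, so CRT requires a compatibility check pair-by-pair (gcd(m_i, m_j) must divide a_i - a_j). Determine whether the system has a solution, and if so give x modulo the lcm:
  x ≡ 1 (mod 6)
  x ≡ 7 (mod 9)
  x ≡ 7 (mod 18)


Moduli 6, 9, 18 are not pairwise coprime, so CRT works modulo lcm(m_i) when all pairwise compatibility conditions hold.
Pairwise compatibility: gcd(m_i, m_j) must divide a_i - a_j for every pair.
Merge one congruence at a time:
  Start: x ≡ 1 (mod 6).
  Combine with x ≡ 7 (mod 9): gcd(6, 9) = 3; 7 - 1 = 6, which IS divisible by 3, so compatible.
    Write x = 1 + 6·t and substitute into x ≡ 7 (mod 9): 6·t ≡ 7 − 1 = 6 (mod 9).
    Divide the congruence (and modulus) by g = 3: 2·t ≡ 2 (mod 3).
    The inverse of 2 mod 3 is 2 (since 2·2 = 4 = 1·3 + 1), so t ≡ 2·2 = 4 ≡ 1 (mod 3).
    Then x = 1 + 6·1 = 7, valid modulo lcm(6, 9) = 18: x ≡ 7 (mod 18).
  Combine with x ≡ 7 (mod 18): gcd(18, 18) = 18; 7 - 7 = 0, which IS divisible by 18, so compatible.
    Write x = 7 + 18·t and substitute into x ≡ 7 (mod 18): 18·t ≡ 7 − 7 = 0 (mod 18).
    Divide the congruence (and modulus) by g = 18: 1·t ≡ 0 (mod 1).
    Modulo 1 every t works; take t = 0.
    Then x = 7 + 18·0 = 7, valid modulo lcm(18, 18) = 18: x ≡ 7 (mod 18).
Verify: 7 mod 6 = 1, 7 mod 9 = 7, 7 mod 18 = 7.

x ≡ 7 (mod 18).
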